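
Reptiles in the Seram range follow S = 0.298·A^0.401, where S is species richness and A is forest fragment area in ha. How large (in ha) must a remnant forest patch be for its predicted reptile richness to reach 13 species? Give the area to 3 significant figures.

12300 ha

13 = 0.298 × A^0.401  ⇒  A^0.401 = 13/0.298 = 43.62
ln A = ln(43.62) / 0.401 = 3.7756 / 0.401 = 9.4155
A = e^9.4155 ≈ 12277 ha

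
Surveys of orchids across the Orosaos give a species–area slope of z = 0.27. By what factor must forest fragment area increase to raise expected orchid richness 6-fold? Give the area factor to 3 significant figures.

(A₂/A₁)^0.27 = 6, so A₂/A₁ = 6^(1/0.27) = 6^3.704
ln(A₂/A₁) = ln 6 / 0.27 = 1.7918 / 0.27 = 6.6361
A₂/A₁ = e^6.6361 ≈ 762.2

762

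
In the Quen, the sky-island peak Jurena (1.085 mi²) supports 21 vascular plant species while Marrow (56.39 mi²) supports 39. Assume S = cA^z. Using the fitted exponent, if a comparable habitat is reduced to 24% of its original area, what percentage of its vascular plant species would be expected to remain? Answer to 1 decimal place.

z = ln(39/21) / ln(56.39/1.085) = 0.6190 / 3.9507 = 0.1567
S_new/S_old = (A_new/A_old)^z = 0.24^0.1567 = exp(0.1567 × -1.4271) = 0.7996

80.0%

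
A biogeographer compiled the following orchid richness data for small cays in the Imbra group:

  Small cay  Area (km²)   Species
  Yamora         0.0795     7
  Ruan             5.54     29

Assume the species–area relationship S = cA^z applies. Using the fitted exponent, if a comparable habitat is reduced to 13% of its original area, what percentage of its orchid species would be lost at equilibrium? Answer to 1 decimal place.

z = ln(29/7) / ln(5.54/0.0795) = 1.4214 / 4.2440 = 0.3349
S_new/S_old = (A_new/A_old)^z = 0.13^0.3349 = exp(0.3349 × -2.0402) = 0.5049
Fraction lost = 1 − 0.5049 = 0.4951

49.5%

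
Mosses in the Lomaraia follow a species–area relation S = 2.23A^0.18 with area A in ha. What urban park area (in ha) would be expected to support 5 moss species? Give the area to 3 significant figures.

88.7 ha

5 = 2.23 × A^0.18  ⇒  A^0.18 = 5/2.23 = 2.242
ln A = ln(2.242) / 0.18 = 0.8074 / 0.18 = 4.4858
A = e^4.4858 ≈ 88.74 ha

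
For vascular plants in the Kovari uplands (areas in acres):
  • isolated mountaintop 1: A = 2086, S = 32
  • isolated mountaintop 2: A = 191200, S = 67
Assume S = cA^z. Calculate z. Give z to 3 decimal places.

Taking logs: ln S = ln c + z ln A, so z = (ln S₂ − ln S₁)/(ln A₂ − ln A₁).
z = ln(67/32) / ln(191200/2086) = ln(2.094) / ln(91.66) = 0.7390 / 4.5181 = 0.1636

0.164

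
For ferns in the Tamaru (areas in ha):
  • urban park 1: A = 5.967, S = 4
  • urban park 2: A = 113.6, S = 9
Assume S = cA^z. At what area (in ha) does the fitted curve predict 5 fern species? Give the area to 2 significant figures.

z = ln(9/4) / ln(113.6/5.967) = 0.8109 / 2.9464 = 0.2752
c = 4 / 5.967^0.2752 = 4 / 1.635 = 2.447
A = (5/2.447)^(1/0.2752) ⇒ ln A = ln(2.044)/0.2752 = 2.5970
A = e^2.5970 ≈ 13.42 ha

13 ha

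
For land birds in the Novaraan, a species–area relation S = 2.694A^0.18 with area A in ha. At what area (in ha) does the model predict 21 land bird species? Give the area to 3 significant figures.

21 = 2.694 × A^0.18  ⇒  A^0.18 = 21/2.694 = 7.795
ln A = ln(7.795) / 0.18 = 2.0535 / 0.18 = 11.4083
A = e^11.4083 ≈ 90067 ha

90100 ha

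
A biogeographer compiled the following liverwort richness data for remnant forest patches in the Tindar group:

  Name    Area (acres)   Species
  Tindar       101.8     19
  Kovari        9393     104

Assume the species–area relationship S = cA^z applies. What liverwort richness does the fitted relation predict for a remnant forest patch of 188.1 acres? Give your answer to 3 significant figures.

z = ln(104/19) / ln(9393/101.8) = 1.7000 / 4.5247 = 0.3757
c = 19 / 101.8^0.3757 = 19 / 5.68 = 3.345
S₃ = 3.345 × 188.1^0.3757 = 3.345 × 7.153 ≈ 23.93

23.9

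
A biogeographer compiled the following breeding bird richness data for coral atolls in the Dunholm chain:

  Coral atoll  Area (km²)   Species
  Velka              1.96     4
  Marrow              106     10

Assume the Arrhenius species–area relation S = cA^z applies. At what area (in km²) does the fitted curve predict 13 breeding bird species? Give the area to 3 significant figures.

332 km²

z = ln(10/4) / ln(106/1.96) = 0.9163 / 3.9905 = 0.2296
c = 4 / 1.96^0.2296 = 4 / 1.167 = 3.427
A = (13/3.427)^(1/0.2296) ⇒ ln A = ln(3.793)/0.2296 = 5.8060
A = e^5.8060 ≈ 332.3 km²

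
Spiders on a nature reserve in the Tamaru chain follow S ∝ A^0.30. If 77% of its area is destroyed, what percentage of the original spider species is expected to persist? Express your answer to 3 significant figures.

S_new/S_old = (A_new/A_old)^z = 0.23^0.3
= exp(0.3 × ln 0.23) = exp(0.3 × -1.4697) = exp(-0.4409) ≈ 0.6435

64.3%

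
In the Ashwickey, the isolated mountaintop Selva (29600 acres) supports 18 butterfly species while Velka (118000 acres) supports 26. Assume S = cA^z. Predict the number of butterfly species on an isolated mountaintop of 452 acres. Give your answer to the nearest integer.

6

z = ln(26/18) / ln(118000/29600) = 0.3677 / 1.3829 = 0.2659
c = 18 / 29600^0.2659 = 18 / 15.45 = 1.165
S₃ = 1.165 × 452^0.2659 = 1.165 × 5.082 ≈ 5.92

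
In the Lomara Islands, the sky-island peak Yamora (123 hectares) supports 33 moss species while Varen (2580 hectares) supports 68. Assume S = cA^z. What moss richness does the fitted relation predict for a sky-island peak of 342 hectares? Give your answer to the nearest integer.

42

z = ln(68/33) / ln(2580/123) = 0.7230 / 3.0434 = 0.2376
c = 33 / 123^0.2376 = 33 / 3.137 = 10.52
S₃ = 10.52 × 342^0.2376 = 10.52 × 3.999 ≈ 42.07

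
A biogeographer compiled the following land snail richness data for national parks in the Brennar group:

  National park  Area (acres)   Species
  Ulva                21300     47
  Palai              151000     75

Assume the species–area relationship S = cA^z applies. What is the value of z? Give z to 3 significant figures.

Taking logs: ln S = ln c + z ln A, so z = (ln S₂ − ln S₁)/(ln A₂ − ln A₁).
z = ln(75/47) / ln(151000/21300) = ln(1.596) / ln(7.089) = 0.4673 / 1.9586 = 0.2386

0.239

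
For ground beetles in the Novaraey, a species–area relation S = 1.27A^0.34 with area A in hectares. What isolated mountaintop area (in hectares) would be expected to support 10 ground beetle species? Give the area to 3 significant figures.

10 = 1.27 × A^0.34  ⇒  A^0.34 = 10/1.27 = 7.874
ln A = ln(7.874) / 0.34 = 2.0636 / 0.34 = 6.0693
A = e^6.0693 ≈ 432.4 hectares

432 hectares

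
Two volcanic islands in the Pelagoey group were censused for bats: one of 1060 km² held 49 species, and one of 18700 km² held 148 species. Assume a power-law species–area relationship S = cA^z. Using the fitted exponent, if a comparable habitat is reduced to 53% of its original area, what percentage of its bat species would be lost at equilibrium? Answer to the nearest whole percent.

22%

z = ln(148/49) / ln(18700/1060) = 1.1054 / 2.8703 = 0.3851
S_new/S_old = (A_new/A_old)^z = 0.53^0.3851 = exp(0.3851 × -0.6349) = 0.7831
Fraction lost = 1 − 0.7831 = 0.2169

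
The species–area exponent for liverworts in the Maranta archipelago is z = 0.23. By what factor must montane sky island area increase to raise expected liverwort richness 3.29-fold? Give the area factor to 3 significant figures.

177

(A₂/A₁)^0.23 = 3.29, so A₂/A₁ = 3.29^(1/0.23) = 3.29^4.348
ln(A₂/A₁) = ln 3.29 / 0.23 = 1.1909 / 0.23 = 5.1778
A₂/A₁ = e^5.1778 ≈ 177.3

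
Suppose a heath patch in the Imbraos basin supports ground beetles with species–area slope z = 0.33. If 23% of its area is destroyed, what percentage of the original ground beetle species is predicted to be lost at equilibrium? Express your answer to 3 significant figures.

S_new/S_old = (A_new/A_old)^z = 0.77^0.33
= exp(0.33 × ln 0.77) = exp(0.33 × -0.2614) = exp(-0.0863) ≈ 0.9174
Fraction lost = 1 − 0.9174 = 0.08264

8.26%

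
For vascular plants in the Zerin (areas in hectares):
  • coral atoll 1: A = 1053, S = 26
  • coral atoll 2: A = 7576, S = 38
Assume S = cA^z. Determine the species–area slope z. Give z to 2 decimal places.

0.19

Taking logs: ln S = ln c + z ln A, so z = (ln S₂ − ln S₁)/(ln A₂ − ln A₁).
z = ln(38/26) / ln(7576/1053) = ln(1.462) / ln(7.195) = 0.3795 / 1.9733 = 0.1923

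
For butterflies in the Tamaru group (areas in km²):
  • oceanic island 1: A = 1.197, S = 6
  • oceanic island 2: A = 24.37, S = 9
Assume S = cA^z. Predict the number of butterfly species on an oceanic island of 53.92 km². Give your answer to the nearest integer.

10

z = ln(9/6) / ln(24.37/1.197) = 0.4055 / 3.0135 = 0.1345
c = 6 / 1.197^0.1345 = 6 / 1.024 = 5.857
S₃ = 5.857 × 53.92^0.1345 = 5.857 × 1.71 ≈ 10.01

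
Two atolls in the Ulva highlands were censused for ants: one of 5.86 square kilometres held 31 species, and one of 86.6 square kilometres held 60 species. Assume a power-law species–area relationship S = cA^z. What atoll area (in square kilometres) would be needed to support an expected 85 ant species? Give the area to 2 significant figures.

z = ln(60/31) / ln(86.6/5.86) = 0.6604 / 2.6932 = 0.2452
c = 31 / 5.86^0.2452 = 31 / 1.543 = 20.09
A = (85/20.09)^(1/0.2452) ⇒ ln A = ln(4.23)/0.2452 = 5.8818
A = e^5.8818 ≈ 358.5 square kilometres

360 square kilometres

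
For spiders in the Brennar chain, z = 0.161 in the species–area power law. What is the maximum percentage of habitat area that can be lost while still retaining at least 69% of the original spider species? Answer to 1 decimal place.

90.0%

Need (A_new/A_old)^0.161 = 0.69, so A_new/A_old = 0.69^(1/0.161) = 0.69^6.211
ln(A_new/A_old) = ln 0.69 / 0.161 = -0.3711 / 0.161 = -2.3047
A_new/A_old = e^-2.3047 ≈ 0.09978
Fraction that can be lost = 1 − 0.09978 = 0.9002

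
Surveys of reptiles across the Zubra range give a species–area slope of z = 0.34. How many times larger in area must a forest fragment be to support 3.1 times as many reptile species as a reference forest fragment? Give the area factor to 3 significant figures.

(A₂/A₁)^0.34 = 3.1, so A₂/A₁ = 3.1^(1/0.34) = 3.1^2.941
ln(A₂/A₁) = ln 3.1 / 0.34 = 1.1314 / 0.34 = 3.3277
A₂/A₁ = e^3.3277 ≈ 27.87

27.9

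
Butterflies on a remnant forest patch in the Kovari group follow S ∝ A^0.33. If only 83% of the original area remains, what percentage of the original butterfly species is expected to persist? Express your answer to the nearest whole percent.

S_new/S_old = (A_new/A_old)^z = 0.83^0.33
= exp(0.33 × ln 0.83) = exp(0.33 × -0.1863) = exp(-0.0615) ≈ 0.9404

94%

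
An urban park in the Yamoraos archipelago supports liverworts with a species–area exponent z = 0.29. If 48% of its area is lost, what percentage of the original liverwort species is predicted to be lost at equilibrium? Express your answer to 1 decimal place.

S_new/S_old = (A_new/A_old)^z = 0.52^0.29
= exp(0.29 × ln 0.52) = exp(0.29 × -0.6539) = exp(-0.1896) ≈ 0.8273
Fraction lost = 1 − 0.8273 = 0.1727

17.3%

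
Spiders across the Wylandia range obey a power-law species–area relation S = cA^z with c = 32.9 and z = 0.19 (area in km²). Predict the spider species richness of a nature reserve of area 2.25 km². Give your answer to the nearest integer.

S = 32.9 × 2.25^0.19
ln S = ln 32.9 + 0.19 × ln 2.25 = 3.4935 + 0.19 × 0.8109 = 3.6475
S = e^3.6475 ≈ 38.38

38 species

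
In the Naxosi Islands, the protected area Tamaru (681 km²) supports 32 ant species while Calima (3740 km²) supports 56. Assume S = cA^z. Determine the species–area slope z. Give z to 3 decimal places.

0.329

Taking logs: ln S = ln c + z ln A, so z = (ln S₂ − ln S₁)/(ln A₂ − ln A₁).
z = ln(56/32) / ln(3740/681) = ln(1.75) / ln(5.492) = 0.5596 / 1.7033 = 0.3286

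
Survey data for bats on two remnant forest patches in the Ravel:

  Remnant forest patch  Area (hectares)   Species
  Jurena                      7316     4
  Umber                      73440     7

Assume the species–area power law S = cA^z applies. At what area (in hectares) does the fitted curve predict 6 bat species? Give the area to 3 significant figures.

z = ln(7/4) / ln(73440/7316) = 0.5596 / 2.3064 = 0.2426
c = 4 / 7316^0.2426 = 4 / 8.662 = 0.4618
A = (6/0.4618)^(1/0.2426) ⇒ ln A = ln(12.99)/0.2426 = 10.5689
A = e^10.5689 ≈ 38906 hectares

38900 hectares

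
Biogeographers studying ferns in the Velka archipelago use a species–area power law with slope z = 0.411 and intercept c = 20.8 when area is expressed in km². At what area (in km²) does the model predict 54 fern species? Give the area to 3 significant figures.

10.2 km²

54 = 20.8 × A^0.411  ⇒  A^0.411 = 54/20.8 = 2.596
ln A = ln(2.596) / 0.411 = 0.9540 / 0.411 = 2.3212
A = e^2.3212 ≈ 10.19 km²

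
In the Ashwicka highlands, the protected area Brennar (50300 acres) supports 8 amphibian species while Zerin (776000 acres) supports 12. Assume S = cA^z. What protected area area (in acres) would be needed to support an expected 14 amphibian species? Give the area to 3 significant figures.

2200000 acres

z = ln(12/8) / ln(776000/50300) = 0.4055 / 2.7361 = 0.1482
c = 8 / 50300^0.1482 = 8 / 4.974 = 1.608
A = (14/1.608)^(1/0.1482) ⇒ ln A = ln(8.705)/0.1482 = 14.6021
A = e^14.6021 ≈ 2195988 acres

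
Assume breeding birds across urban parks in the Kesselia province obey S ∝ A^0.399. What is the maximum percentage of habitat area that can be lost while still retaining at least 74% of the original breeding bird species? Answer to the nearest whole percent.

53%

Need (A_new/A_old)^0.399 = 0.74, so A_new/A_old = 0.74^(1/0.399) = 0.74^2.506
ln(A_new/A_old) = ln 0.74 / 0.399 = -0.3011 / 0.399 = -0.7546
A_new/A_old = e^-0.7546 ≈ 0.4702
Fraction that can be lost = 1 − 0.4702 = 0.5298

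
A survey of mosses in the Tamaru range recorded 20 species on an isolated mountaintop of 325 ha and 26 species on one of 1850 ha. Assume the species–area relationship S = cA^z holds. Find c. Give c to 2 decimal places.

8.36

z = ln(S₂/S₁) / ln(A₂/A₁) = ln(26/20) / ln(1850/325) = 0.2624 / 1.7391 = 0.1509
c = S₁ / A₁^z = 20 / 325^0.1509 = 20 / 2.393 = 8.358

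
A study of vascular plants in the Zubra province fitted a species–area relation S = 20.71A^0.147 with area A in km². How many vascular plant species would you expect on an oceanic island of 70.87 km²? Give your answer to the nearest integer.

39 species

S = 20.71 × 70.87^0.147
ln S = ln 20.71 + 0.147 × ln 70.87 = 3.0306 + 0.147 × 4.2608 = 3.6570
S = e^3.6570 ≈ 38.74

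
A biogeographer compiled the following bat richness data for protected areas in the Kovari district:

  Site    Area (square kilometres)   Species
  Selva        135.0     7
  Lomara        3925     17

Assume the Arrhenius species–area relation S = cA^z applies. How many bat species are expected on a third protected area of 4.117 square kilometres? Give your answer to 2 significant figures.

z = ln(17/7) / ln(3925/135) = 0.8873 / 3.3698 = 0.2633
c = 7 / 135^0.2633 = 7 / 3.639 = 1.924
S₃ = 1.924 × 4.117^0.2633 = 1.924 × 1.452 ≈ 2.792

2.8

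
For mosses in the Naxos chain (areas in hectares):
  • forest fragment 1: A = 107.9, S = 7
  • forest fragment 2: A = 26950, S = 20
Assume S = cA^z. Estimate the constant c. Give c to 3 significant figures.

2.87

z = ln(S₂/S₁) / ln(A₂/A₁) = ln(20/7) / ln(26950/107.9) = 1.0498 / 5.5205 = 0.1902
c = S₁ / A₁^z = 7 / 107.9^0.1902 = 7 / 2.436 = 2.874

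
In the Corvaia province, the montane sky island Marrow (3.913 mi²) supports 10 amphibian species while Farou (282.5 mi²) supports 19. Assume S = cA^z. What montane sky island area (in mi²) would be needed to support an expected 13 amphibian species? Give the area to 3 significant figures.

z = ln(19/10) / ln(282.5/3.913) = 0.6419 / 4.2794 = 0.1500
c = 10 / 3.913^0.1500 = 10 / 1.227 = 8.149
A = (13/8.149)^(1/0.1500) ⇒ ln A = ln(1.595)/0.1500 = 3.1135
A = e^3.1135 ≈ 22.5 mi²

22.5 mi²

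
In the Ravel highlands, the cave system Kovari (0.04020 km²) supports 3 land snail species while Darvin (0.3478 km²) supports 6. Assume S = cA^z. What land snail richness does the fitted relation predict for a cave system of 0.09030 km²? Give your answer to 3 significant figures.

3.89

z = ln(6/3) / ln(0.3478/0.0402) = 0.6931 / 2.1578 = 0.3212
c = 3 / 0.0402^0.3212 = 3 / 0.3561 = 8.423
S₃ = 8.423 × 0.0903^0.3212 = 8.423 × 0.4619 ≈ 3.891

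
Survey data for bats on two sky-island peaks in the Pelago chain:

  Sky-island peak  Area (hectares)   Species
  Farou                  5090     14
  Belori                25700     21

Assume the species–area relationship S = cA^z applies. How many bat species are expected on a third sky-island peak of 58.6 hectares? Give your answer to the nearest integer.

5

z = ln(21/14) / ln(25700/5090) = 0.4055 / 1.6192 = 0.2504
c = 14 / 5090^0.2504 = 14 / 8.476 = 1.652
S₃ = 1.652 × 58.6^0.2504 = 1.652 × 2.771 ≈ 4.578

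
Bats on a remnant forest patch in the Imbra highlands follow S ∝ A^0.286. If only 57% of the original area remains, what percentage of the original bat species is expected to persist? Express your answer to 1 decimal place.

85.1%

S_new/S_old = (A_new/A_old)^z = 0.57^0.286
= exp(0.286 × ln 0.57) = exp(0.286 × -0.5621) = exp(-0.1608) ≈ 0.8515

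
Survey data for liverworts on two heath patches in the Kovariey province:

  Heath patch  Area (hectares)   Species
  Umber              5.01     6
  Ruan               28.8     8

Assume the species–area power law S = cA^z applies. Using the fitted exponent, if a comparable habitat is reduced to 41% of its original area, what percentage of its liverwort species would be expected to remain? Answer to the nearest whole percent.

86%

z = ln(8/6) / ln(28.8/5.01) = 0.2877 / 1.7489 = 0.1645
S_new/S_old = (A_new/A_old)^z = 0.41^0.1645 = exp(0.1645 × -0.8916) = 0.8636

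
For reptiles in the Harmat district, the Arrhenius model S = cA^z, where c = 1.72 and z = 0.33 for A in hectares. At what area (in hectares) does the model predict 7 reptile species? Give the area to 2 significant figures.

7 = 1.72 × A^0.33  ⇒  A^0.33 = 7/1.72 = 4.07
ln A = ln(4.07) / 0.33 = 1.4036 / 0.33 = 4.2533
A = e^4.2533 ≈ 70.34 hectares

70 hectares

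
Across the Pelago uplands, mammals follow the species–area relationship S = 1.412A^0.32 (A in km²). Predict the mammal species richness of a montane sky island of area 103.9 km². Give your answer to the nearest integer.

S = 1.412 × 103.9^0.32 = 1.412 × 4.419 ≈ 6.24

6 species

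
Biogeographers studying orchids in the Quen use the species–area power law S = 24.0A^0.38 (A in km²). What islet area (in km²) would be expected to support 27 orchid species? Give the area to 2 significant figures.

27 = 24 × A^0.38  ⇒  A^0.38 = 27/24 = 1.125
ln A = ln(1.125) / 0.38 = 0.1178 / 0.38 = 0.3100
A = e^0.3100 ≈ 1.363 km²

1.4 km²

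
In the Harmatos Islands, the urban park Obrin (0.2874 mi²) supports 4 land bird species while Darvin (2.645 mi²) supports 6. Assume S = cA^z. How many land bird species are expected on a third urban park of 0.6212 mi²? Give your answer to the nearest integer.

5

z = ln(6/4) / ln(2.645/0.2874) = 0.4055 / 2.2196 = 0.1827
c = 4 / 0.2874^0.1827 = 4 / 0.7963 = 5.023
S₃ = 5.023 × 0.6212^0.1827 = 5.023 × 0.9167 ≈ 4.605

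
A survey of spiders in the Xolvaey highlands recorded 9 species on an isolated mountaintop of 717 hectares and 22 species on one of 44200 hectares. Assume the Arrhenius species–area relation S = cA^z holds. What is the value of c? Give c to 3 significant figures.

2.16

z = ln(S₂/S₁) / ln(A₂/A₁) = ln(22/9) / ln(44200/717) = 0.8938 / 4.1214 = 0.2169
c = S₁ / A₁^z = 9 / 717^0.2169 = 9 / 4.162 = 2.163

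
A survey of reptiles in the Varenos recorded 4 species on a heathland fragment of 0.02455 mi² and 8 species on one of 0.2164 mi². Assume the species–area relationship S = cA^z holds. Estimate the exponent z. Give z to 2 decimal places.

Taking logs: ln S = ln c + z ln A, so z = (ln S₂ − ln S₁)/(ln A₂ − ln A₁).
z = ln(8/4) / ln(0.2164/0.02455) = ln(2) / ln(8.815) = 0.6931 / 2.1764 = 0.3185

0.32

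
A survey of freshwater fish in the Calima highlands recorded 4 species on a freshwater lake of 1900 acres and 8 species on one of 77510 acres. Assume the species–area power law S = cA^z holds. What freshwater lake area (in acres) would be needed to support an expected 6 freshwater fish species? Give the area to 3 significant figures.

z = ln(8/4) / ln(77510/1900) = 0.6931 / 3.7086 = 0.1869
c = 4 / 1900^0.1869 = 4 / 4.1 = 0.9755
A = (6/0.9755)^(1/0.1869) ⇒ ln A = ln(6.15)/0.1869 = 9.7190
A = e^9.7190 ≈ 16630 acres

16600 acres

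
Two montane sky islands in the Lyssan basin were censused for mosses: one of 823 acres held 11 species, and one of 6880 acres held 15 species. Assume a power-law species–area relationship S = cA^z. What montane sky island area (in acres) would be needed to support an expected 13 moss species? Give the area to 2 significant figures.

z = ln(15/11) / ln(6880/823) = 0.3102 / 2.1234 = 0.1461
c = 11 / 823^0.1461 = 11 / 2.666 = 4.126
A = (13/4.126)^(1/0.1461) ⇒ ln A = ln(3.151)/0.1461 = 7.8567
A = e^7.8567 ≈ 2583 acres

2600 acres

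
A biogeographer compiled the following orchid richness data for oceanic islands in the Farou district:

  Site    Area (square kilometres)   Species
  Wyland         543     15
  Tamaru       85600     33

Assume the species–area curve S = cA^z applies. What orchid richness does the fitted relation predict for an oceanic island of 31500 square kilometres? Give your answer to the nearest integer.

28

z = ln(33/15) / ln(85600/543) = 0.7885 / 5.0603 = 0.1558
c = 15 / 543^0.1558 = 15 / 2.668 = 5.623
S₃ = 5.623 × 31500^0.1558 = 5.623 × 5.022 ≈ 28.24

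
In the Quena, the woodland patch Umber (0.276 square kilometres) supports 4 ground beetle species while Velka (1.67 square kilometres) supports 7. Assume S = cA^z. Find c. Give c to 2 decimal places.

z = ln(S₂/S₁) / ln(A₂/A₁) = ln(7/4) / ln(1.67/0.276) = 0.5596 / 1.8002 = 0.3109
c = S₁ / A₁^z = 4 / 0.276^0.3109 = 4 / 0.6702 = 5.968

5.97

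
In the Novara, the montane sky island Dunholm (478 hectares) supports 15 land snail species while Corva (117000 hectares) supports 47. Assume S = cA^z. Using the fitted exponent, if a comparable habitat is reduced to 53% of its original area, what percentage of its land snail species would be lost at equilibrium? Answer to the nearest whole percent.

12%

z = ln(47/15) / ln(117000/478) = 1.1421 / 5.5003 = 0.2076
S_new/S_old = (A_new/A_old)^z = 0.53^0.2076 = exp(0.2076 × -0.6349) = 0.8765
Fraction lost = 1 − 0.8765 = 0.1235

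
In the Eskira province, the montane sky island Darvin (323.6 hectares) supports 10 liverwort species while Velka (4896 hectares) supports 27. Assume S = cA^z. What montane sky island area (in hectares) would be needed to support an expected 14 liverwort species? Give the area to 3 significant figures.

z = ln(27/10) / ln(4896/323.6) = 0.9933 / 2.7167 = 0.3656
c = 10 / 323.6^0.3656 = 10 / 8.274 = 1.209
A = (14/1.209)^(1/0.3656) ⇒ ln A = ln(11.58)/0.3656 = 6.6998
A = e^6.6998 ≈ 812.2 hectares

812 hectares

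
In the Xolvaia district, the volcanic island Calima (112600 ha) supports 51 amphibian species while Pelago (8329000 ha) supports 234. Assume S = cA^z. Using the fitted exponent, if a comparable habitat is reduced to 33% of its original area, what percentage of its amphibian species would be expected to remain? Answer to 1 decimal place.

67.5%

z = ln(234/51) / ln(8329000/112600) = 1.5235 / 4.3037 = 0.3540
S_new/S_old = (A_new/A_old)^z = 0.33^0.3540 = exp(0.3540 × -1.1087) = 0.6754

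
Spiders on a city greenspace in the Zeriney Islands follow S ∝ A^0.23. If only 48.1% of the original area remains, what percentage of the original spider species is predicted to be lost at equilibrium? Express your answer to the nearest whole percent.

S_new/S_old = (A_new/A_old)^z = 0.481^0.23
= exp(0.23 × ln 0.481) = exp(0.23 × -0.7319) = exp(-0.1683) ≈ 0.8451
Fraction lost = 1 − 0.8451 = 0.1549

15%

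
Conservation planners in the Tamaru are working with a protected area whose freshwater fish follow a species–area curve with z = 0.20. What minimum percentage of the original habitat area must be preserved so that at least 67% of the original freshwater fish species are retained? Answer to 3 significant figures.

13.5%

Need (A_new/A_old)^0.2 = 0.67, so A_new/A_old = 0.67^(1/0.2) = 0.67^5
ln(A_new/A_old) = ln 0.67 / 0.2 = -0.4005 / 0.2 = -2.0024
A_new/A_old = e^-2.0024 ≈ 0.135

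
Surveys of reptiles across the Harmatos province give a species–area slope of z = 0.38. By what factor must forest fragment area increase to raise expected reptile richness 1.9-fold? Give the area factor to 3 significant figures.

(A₂/A₁)^0.38 = 1.9, so A₂/A₁ = 1.9^(1/0.38) = 1.9^2.632
ln(A₂/A₁) = ln 1.9 / 0.38 = 0.6419 / 0.38 = 1.6891
A₂/A₁ = e^1.6891 ≈ 5.415

5.41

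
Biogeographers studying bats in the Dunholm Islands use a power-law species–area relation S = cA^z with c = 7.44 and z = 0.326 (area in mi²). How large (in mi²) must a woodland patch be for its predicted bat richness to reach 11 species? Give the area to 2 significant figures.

3.3 mi²

11 = 7.44 × A^0.326  ⇒  A^0.326 = 11/7.44 = 1.478
ln A = ln(1.478) / 0.326 = 0.3910 / 0.326 = 1.1995
A = e^1.1995 ≈ 3.318 mi²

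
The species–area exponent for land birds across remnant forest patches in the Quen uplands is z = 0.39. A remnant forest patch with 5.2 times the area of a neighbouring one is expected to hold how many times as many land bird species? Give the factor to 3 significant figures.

S₂/S₁ = (A₂/A₁)^z = 5.2^0.39
ln(S₂/S₁) = 0.39 × ln 5.2 = 0.39 × 1.6487 = 0.6430
S₂/S₁ = e^0.6430 ≈ 1.902

1.90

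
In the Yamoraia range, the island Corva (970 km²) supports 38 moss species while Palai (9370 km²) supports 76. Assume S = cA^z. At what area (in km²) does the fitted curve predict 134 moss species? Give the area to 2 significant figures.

z = ln(76/38) / ln(9370/970) = 0.6931 / 2.2680 = 0.3056
c = 38 / 970^0.3056 = 38 / 8.181 = 4.645
A = (134/4.645)^(1/0.3056) ⇒ ln A = ln(28.85)/0.3056 = 11.0008
A = e^11.0008 ≈ 59924 km²

60000 km²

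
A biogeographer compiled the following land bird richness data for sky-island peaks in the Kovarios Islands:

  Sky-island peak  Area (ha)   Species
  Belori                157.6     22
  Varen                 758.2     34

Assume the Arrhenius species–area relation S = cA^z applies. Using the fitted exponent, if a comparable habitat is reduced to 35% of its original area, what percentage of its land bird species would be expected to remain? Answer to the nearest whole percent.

75%

z = ln(34/22) / ln(758.2/157.6) = 0.4353 / 1.5709 = 0.2771
S_new/S_old = (A_new/A_old)^z = 0.35^0.2771 = exp(0.2771 × -1.0498) = 0.7476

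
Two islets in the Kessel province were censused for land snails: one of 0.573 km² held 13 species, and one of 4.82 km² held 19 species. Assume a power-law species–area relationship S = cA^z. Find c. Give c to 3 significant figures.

z = ln(S₂/S₁) / ln(A₂/A₁) = ln(19/13) / ln(4.82/0.573) = 0.3795 / 2.1296 = 0.1782
c = S₁ / A₁^z = 13 / 0.573^0.1782 = 13 / 0.9055 = 14.36

14.4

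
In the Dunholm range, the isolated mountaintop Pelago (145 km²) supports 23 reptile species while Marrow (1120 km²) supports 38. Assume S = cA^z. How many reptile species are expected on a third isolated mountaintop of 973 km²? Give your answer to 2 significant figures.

z = ln(38/23) / ln(1120/145) = 0.5021 / 2.0444 = 0.2456
c = 23 / 145^0.2456 = 23 / 3.395 = 6.775
S₃ = 6.775 × 973^0.2456 = 6.775 × 5.419 ≈ 36.71

37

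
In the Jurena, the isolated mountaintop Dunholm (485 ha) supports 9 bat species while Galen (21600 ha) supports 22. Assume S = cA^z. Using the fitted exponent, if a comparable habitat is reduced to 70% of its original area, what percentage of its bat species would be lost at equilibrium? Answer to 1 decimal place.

8.1%

z = ln(22/9) / ln(21600/485) = 0.8938 / 3.7963 = 0.2354
S_new/S_old = (A_new/A_old)^z = 0.7^0.2354 = exp(0.2354 × -0.3567) = 0.9195
Fraction lost = 1 − 0.9195 = 0.08055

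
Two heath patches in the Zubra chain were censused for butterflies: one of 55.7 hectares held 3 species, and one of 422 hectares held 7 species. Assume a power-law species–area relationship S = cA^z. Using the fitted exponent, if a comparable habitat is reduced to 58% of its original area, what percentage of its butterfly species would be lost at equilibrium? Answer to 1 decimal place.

z = ln(7/3) / ln(422/55.7) = 0.8473 / 2.0250 = 0.4184
S_new/S_old = (A_new/A_old)^z = 0.58^0.4184 = exp(0.4184 × -0.5447) = 0.7962
Fraction lost = 1 − 0.7962 = 0.2038

20.4%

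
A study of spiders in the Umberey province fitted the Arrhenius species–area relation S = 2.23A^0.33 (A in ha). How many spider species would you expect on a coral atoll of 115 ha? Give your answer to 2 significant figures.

11

S = 2.23 × 115^0.33
ln S = ln 2.23 + 0.33 × ln 115 = 0.8020 + 0.33 × 4.7449 = 2.3678
S = e^2.3678 ≈ 10.67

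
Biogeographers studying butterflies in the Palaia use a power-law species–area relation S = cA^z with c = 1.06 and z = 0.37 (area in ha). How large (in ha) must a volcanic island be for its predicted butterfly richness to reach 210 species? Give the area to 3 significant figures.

1610000 ha

210 = 1.06 × A^0.37  ⇒  A^0.37 = 210/1.06 = 198.1
ln A = ln(198.1) / 0.37 = 5.2888 / 0.37 = 14.2942
A = e^14.2942 ≈ 1613891 ha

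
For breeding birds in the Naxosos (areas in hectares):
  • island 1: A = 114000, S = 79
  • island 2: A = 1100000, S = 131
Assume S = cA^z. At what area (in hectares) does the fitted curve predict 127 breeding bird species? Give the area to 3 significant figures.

z = ln(131/79) / ln(1100000/114000) = 0.5057 / 2.2669 = 0.2231
c = 79 / 114000^0.2231 = 79 / 13.43 = 5.88
A = (127/5.88)^(1/0.2231) ⇒ ln A = ln(21.6)/0.2231 = 13.7718
A = e^13.7718 ≈ 957257 hectares

957000 hectares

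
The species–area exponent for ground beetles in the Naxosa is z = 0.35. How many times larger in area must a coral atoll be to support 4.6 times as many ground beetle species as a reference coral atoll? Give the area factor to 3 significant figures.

78.3

(A₂/A₁)^0.35 = 4.6, so A₂/A₁ = 4.6^(1/0.35) = 4.6^2.857
ln(A₂/A₁) = ln 4.6 / 0.35 = 1.5261 / 0.35 = 4.3602
A₂/A₁ = e^4.3602 ≈ 78.27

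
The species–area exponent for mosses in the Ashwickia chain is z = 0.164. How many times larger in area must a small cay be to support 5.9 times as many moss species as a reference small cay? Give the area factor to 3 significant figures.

(A₂/A₁)^0.164 = 5.9, so A₂/A₁ = 5.9^(1/0.164) = 5.9^6.098
ln(A₂/A₁) = ln 5.9 / 0.164 = 1.7750 / 0.164 = 10.8229
A₂/A₁ = e^10.8229 ≈ 50155

50200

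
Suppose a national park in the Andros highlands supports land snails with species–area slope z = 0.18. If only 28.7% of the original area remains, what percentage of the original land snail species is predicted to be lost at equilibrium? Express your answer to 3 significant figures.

S_new/S_old = (A_new/A_old)^z = 0.287^0.18
= exp(0.18 × ln 0.287) = exp(0.18 × -1.2483) = exp(-0.2247) ≈ 0.7988
Fraction lost = 1 − 0.7988 = 0.2012

20.1%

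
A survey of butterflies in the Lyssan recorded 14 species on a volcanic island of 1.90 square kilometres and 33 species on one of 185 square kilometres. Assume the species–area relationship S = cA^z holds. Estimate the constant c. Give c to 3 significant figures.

12.4

z = ln(S₂/S₁) / ln(A₂/A₁) = ln(33/14) / ln(185/1.9) = 0.8575 / 4.5785 = 0.1873
c = S₁ / A₁^z = 14 / 1.9^0.1873 = 14 / 1.128 = 12.41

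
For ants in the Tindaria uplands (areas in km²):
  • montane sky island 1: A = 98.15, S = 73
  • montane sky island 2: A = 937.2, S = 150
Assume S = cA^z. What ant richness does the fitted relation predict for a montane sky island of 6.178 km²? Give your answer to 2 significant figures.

30

z = ln(150/73) / ln(937.2/98.15) = 0.7202 / 2.2564 = 0.3192
c = 73 / 98.15^0.3192 = 73 / 4.323 = 16.89
S₃ = 16.89 × 6.178^0.3192 = 16.89 × 1.788 ≈ 30.2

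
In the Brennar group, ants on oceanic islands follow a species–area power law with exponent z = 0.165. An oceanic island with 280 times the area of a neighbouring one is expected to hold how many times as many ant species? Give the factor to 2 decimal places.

S₂/S₁ = (A₂/A₁)^z = 280^0.165
ln(S₂/S₁) = 0.165 × ln 280 = 0.165 × 5.6348 = 0.9297
S₂/S₁ = e^0.9297 ≈ 2.534

2.53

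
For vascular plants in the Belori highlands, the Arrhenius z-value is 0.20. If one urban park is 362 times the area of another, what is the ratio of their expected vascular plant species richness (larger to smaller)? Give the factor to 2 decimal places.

3.25

S₂/S₁ = (A₂/A₁)^z = 362^0.2
ln(S₂/S₁) = 0.2 × ln 362 = 0.2 × 5.8916 = 1.1783
S₂/S₁ = e^1.1783 ≈ 3.249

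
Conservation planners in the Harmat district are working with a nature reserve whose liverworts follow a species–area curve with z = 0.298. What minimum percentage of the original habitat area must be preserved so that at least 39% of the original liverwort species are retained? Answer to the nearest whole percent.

Need (A_new/A_old)^0.298 = 0.39, so A_new/A_old = 0.39^(1/0.298) = 0.39^3.356
ln(A_new/A_old) = ln 0.39 / 0.298 = -0.9416 / 0.298 = -3.1598
A_new/A_old = e^-3.1598 ≈ 0.04244

4%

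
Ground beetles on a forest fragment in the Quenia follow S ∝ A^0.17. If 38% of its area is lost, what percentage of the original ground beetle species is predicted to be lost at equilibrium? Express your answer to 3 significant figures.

S_new/S_old = (A_new/A_old)^z = 0.62^0.17
= exp(0.17 × ln 0.62) = exp(0.17 × -0.4780) = exp(-0.0813) ≈ 0.9219
Fraction lost = 1 − 0.9219 = 0.07805

7.81%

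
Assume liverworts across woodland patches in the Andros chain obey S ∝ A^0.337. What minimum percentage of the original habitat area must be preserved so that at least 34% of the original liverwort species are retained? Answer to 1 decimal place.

Need (A_new/A_old)^0.337 = 0.34, so A_new/A_old = 0.34^(1/0.337) = 0.34^2.967
ln(A_new/A_old) = ln 0.34 / 0.337 = -1.0788 / 0.337 = -3.2012
A_new/A_old = e^-3.2012 ≈ 0.04071

4.1%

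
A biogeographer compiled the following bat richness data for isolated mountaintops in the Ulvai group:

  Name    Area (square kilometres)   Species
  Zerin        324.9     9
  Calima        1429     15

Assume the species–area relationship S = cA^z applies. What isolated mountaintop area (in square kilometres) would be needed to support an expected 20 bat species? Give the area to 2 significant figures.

z = ln(15/9) / ln(1429/324.9) = 0.5108 / 1.4812 = 0.3449
c = 9 / 324.9^0.3449 = 9 / 7.349 = 1.225
A = (20/1.225)^(1/0.3449) ⇒ ln A = ln(16.33)/0.3449 = 8.0989
A = e^8.0989 ≈ 3291 square kilometres

3300 square kilometres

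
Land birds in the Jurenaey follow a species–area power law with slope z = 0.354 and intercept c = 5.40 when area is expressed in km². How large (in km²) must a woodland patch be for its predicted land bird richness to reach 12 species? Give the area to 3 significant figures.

12 = 5.4 × A^0.354  ⇒  A^0.354 = 12/5.4 = 2.222
ln A = ln(2.222) / 0.354 = 0.7985 / 0.354 = 2.2557
A = e^2.2557 ≈ 9.542 km²

9.54 km²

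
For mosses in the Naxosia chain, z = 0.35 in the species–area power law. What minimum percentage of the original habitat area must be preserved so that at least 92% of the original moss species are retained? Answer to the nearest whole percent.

Need (A_new/A_old)^0.35 = 0.92, so A_new/A_old = 0.92^(1/0.35) = 0.92^2.857
ln(A_new/A_old) = ln 0.92 / 0.35 = -0.0834 / 0.35 = -0.2382
A_new/A_old = e^-0.2382 ≈ 0.788

79%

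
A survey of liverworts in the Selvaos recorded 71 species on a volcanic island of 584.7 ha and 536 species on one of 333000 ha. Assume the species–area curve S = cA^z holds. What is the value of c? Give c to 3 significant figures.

z = ln(S₂/S₁) / ln(A₂/A₁) = ln(536/71) / ln(333000/584.7) = 2.0215 / 6.3448 = 0.3186
c = S₁ / A₁^z = 71 / 584.7^0.3186 = 71 / 7.613 = 9.326

9.33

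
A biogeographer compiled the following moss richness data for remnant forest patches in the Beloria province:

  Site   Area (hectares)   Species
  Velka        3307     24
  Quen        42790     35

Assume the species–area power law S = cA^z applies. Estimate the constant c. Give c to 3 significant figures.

7.27

z = ln(S₂/S₁) / ln(A₂/A₁) = ln(35/24) / ln(42790/3307) = 0.3773 / 2.5603 = 0.1474
c = S₁ / A₁^z = 24 / 3307^0.1474 = 24 / 3.301 = 7.271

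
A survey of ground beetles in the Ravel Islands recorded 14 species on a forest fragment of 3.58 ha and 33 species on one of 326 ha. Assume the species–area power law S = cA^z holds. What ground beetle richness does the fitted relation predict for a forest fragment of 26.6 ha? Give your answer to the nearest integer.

20

z = ln(33/14) / ln(326/3.58) = 0.8575 / 4.5115 = 0.1901
c = 14 / 3.58^0.1901 = 14 / 1.274 = 10.99
S₃ = 10.99 × 26.6^0.1901 = 10.99 × 1.866 ≈ 20.5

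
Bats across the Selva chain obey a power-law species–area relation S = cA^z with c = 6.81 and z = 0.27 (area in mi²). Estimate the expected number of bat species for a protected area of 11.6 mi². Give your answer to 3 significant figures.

S = 6.81 × 11.6^0.27
ln S = ln 6.81 + 0.27 × ln 11.6 = 1.9184 + 0.27 × 2.4510 = 2.5802
S = e^2.5802 ≈ 13.2

13.2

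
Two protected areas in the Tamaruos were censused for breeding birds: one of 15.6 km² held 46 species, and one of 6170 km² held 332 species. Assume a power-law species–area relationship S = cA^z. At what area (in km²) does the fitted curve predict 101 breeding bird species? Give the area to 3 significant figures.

168 km²

z = ln(332/46) / ln(6170/15.6) = 1.9765 / 5.9802 = 0.3305
c = 46 / 15.6^0.3305 = 46 / 2.479 = 18.55
A = (101/18.55)^(1/0.3305) ⇒ ln A = ln(5.444)/0.3305 = 5.1269
A = e^5.1269 ≈ 168.5 km²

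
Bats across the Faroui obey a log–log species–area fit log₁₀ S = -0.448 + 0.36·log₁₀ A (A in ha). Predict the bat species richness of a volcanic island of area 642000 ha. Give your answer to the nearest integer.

S = 0.3565 × 642000^0.36
ln S = ln 0.3565 + 0.36 × ln 642000 = -1.0316 + 0.36 × 13.3723 = 3.7825
S = e^3.7825 ≈ 43.93

44 species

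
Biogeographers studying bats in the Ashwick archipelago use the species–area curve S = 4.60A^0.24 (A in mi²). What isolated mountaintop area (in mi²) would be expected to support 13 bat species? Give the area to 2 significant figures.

13 = 4.6 × A^0.24  ⇒  A^0.24 = 13/4.6 = 2.826
ln A = ln(2.826) / 0.24 = 1.0389 / 0.24 = 4.3287
A = e^4.3287 ≈ 75.85 mi²

76 mi²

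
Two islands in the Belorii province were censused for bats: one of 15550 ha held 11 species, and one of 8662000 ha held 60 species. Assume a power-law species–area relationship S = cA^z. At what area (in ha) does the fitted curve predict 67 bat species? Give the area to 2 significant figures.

z = ln(60/11) / ln(8662000/15550) = 1.6964 / 6.3226 = 0.2683
c = 11 / 15550^0.2683 = 11 / 13.33 = 0.8255
A = (67/0.8255)^(1/0.2683) ⇒ ln A = ln(81.17)/0.2683 = 16.3857
A = e^16.3857 ≈ 13068584 ha

13000000 ha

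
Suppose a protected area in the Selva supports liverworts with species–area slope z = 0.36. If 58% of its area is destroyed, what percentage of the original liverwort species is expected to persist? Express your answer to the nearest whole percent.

S_new/S_old = (A_new/A_old)^z = 0.42^0.36
= exp(0.36 × ln 0.42) = exp(0.36 × -0.8675) = exp(-0.3123) ≈ 0.7318

73%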